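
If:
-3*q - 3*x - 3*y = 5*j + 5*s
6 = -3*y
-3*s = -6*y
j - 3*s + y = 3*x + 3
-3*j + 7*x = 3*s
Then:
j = 85/2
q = -236/3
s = -4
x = 33/2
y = -2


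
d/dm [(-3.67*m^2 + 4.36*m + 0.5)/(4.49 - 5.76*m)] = (21.1392*m^2 - 32.9566*m + 22.4564)/(33.1776*m^2 - 51.7248*m + 20.1601)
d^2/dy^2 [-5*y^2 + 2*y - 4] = -10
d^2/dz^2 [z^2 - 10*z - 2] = 2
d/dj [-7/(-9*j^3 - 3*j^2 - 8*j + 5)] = 7*(-27*j^2 - 6*j - 8)/(9*j^3 + 3*j^2 + 8*j - 5)^2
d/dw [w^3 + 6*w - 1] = 3*w^2 + 6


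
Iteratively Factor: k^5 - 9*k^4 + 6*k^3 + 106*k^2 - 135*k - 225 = (k - 3)*(k^4 - 6*k^3 - 12*k^2 + 70*k + 75) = (k - 3)*(k + 1)*(k^3 - 7*k^2 - 5*k + 75) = (k - 3)*(k + 1)*(k + 3)*(k^2 - 10*k + 25) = (k - 5)*(k - 3)*(k + 1)*(k + 3)*(k - 5)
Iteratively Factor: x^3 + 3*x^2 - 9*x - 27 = (x + 3)*(x^2 - 9) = (x + 3)^2*(x - 3)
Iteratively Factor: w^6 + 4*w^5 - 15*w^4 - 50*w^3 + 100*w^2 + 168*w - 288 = (w + 4)*(w^5 - 15*w^3 + 10*w^2 + 60*w - 72) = (w + 3)*(w + 4)*(w^4 - 3*w^3 - 6*w^2 + 28*w - 24) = (w - 2)*(w + 3)*(w + 4)*(w^3 - w^2 - 8*w + 12) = (w - 2)*(w + 3)^2*(w + 4)*(w^2 - 4*w + 4) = (w - 2)^2*(w + 3)^2*(w + 4)*(w - 2)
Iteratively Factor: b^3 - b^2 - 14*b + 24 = (b - 2)*(b^2 + b - 12) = (b - 3)*(b - 2)*(b + 4)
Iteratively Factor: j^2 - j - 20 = (j + 4)*(j - 5)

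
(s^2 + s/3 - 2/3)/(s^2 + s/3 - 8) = (3*s^2 + s - 2)/(3*s^2 + s - 24)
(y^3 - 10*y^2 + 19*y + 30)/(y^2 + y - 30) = (y^2 - 5*y - 6)/(y + 6)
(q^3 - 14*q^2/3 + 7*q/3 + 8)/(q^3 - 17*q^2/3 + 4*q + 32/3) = (q - 3)/(q - 4)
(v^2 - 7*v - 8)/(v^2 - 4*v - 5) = (v - 8)/(v - 5)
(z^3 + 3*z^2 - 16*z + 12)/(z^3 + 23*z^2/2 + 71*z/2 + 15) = 2*(z^2 - 3*z + 2)/(2*z^2 + 11*z + 5)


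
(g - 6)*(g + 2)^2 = g^3 - 2*g^2 - 20*g - 24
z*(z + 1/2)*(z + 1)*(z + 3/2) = z^4 + 3*z^3 + 11*z^2/4 + 3*z/4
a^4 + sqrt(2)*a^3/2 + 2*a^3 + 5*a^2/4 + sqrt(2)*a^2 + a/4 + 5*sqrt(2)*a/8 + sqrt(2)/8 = (a + 1/2)^2*(a + 1)*(a + sqrt(2)/2)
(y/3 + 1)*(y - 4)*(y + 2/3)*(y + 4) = y^4/3 + 11*y^3/9 - 14*y^2/3 - 176*y/9 - 32/3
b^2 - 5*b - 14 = (b - 7)*(b + 2)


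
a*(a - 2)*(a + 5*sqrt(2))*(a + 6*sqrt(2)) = a^4 - 2*a^3 + 11*sqrt(2)*a^3 - 22*sqrt(2)*a^2 + 60*a^2 - 120*a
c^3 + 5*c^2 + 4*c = c*(c + 1)*(c + 4)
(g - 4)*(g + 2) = g^2 - 2*g - 8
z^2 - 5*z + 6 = (z - 3)*(z - 2)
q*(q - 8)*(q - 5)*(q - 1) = q^4 - 14*q^3 + 53*q^2 - 40*q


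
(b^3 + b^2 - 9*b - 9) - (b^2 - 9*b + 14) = b^3 - 23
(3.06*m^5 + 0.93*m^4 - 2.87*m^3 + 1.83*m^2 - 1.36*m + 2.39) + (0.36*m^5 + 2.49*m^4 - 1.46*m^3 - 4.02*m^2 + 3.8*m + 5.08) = 3.42*m^5 + 3.42*m^4 - 4.33*m^3 - 2.19*m^2 + 2.44*m + 7.47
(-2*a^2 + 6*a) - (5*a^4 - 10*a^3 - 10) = -5*a^4 + 10*a^3 - 2*a^2 + 6*a + 10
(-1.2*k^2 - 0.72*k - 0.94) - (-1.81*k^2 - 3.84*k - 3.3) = 0.61*k^2 + 3.12*k + 2.36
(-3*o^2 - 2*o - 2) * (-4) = 12*o^2 + 8*o + 8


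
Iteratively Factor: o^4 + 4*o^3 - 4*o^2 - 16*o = (o + 4)*(o^3 - 4*o) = (o - 2)*(o + 4)*(o^2 + 2*o) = o*(o - 2)*(o + 4)*(o + 2)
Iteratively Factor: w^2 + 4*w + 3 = (w + 1)*(w + 3)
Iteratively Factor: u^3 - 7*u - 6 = (u + 1)*(u^2 - u - 6) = (u - 3)*(u + 1)*(u + 2)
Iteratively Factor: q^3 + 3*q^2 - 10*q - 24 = (q + 2)*(q^2 + q - 12) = (q - 3)*(q + 2)*(q + 4)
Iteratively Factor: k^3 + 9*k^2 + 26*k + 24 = (k + 2)*(k^2 + 7*k + 12) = (k + 2)*(k + 3)*(k + 4)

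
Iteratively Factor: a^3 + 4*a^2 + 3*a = (a + 3)*(a^2 + a) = (a + 1)*(a + 3)*(a)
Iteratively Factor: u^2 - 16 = (u - 4)*(u + 4)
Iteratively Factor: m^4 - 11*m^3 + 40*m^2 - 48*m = (m - 4)*(m^3 - 7*m^2 + 12*m) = (m - 4)*(m - 3)*(m^2 - 4*m) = m*(m - 4)*(m - 3)*(m - 4)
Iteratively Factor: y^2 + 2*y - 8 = (y + 4)*(y - 2)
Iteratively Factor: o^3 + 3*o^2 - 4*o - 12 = (o + 2)*(o^2 + o - 6) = (o + 2)*(o + 3)*(o - 2)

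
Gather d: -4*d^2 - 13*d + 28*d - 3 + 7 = -4*d^2 + 15*d + 4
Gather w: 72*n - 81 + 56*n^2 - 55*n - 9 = 56*n^2 + 17*n - 90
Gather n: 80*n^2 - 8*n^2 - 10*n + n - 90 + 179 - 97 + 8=72*n^2 - 9*n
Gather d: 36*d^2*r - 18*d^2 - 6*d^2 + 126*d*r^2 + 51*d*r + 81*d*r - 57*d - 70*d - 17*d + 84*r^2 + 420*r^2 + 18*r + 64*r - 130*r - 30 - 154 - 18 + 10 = d^2*(36*r - 24) + d*(126*r^2 + 132*r - 144) + 504*r^2 - 48*r - 192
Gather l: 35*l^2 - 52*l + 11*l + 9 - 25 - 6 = 35*l^2 - 41*l - 22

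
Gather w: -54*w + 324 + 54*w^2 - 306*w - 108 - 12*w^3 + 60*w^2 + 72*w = -12*w^3 + 114*w^2 - 288*w + 216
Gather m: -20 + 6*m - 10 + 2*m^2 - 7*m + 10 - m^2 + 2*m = m^2 + m - 20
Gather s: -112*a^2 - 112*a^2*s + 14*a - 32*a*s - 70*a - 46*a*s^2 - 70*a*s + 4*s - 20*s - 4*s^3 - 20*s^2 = -112*a^2 - 56*a - 4*s^3 + s^2*(-46*a - 20) + s*(-112*a^2 - 102*a - 16)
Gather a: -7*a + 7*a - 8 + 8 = 0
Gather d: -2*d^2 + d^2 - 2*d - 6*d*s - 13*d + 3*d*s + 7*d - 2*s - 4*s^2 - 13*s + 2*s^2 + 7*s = -d^2 + d*(-3*s - 8) - 2*s^2 - 8*s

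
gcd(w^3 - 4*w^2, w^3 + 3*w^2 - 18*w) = w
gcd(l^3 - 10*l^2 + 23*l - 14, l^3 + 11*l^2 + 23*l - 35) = l - 1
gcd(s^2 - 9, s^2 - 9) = s^2 - 9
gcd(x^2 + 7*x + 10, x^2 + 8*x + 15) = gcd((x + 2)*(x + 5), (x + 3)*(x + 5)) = x + 5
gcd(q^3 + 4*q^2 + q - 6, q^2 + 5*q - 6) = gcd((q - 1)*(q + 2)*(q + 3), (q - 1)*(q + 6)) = q - 1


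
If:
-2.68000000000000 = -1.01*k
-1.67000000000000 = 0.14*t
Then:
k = 2.65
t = -11.93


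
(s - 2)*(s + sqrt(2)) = s^2 - 2*s + sqrt(2)*s - 2*sqrt(2)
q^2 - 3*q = q*(q - 3)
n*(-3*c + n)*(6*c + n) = -18*c^2*n + 3*c*n^2 + n^3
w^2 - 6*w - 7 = (w - 7)*(w + 1)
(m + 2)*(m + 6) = m^2 + 8*m + 12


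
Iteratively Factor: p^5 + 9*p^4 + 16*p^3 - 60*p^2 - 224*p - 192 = (p - 3)*(p^4 + 12*p^3 + 52*p^2 + 96*p + 64) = (p - 3)*(p + 4)*(p^3 + 8*p^2 + 20*p + 16) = (p - 3)*(p + 4)^2*(p^2 + 4*p + 4) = (p - 3)*(p + 2)*(p + 4)^2*(p + 2)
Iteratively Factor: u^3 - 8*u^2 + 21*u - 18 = (u - 2)*(u^2 - 6*u + 9) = (u - 3)*(u - 2)*(u - 3)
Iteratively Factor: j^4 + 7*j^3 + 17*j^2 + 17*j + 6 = (j + 1)*(j^3 + 6*j^2 + 11*j + 6) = (j + 1)*(j + 3)*(j^2 + 3*j + 2) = (j + 1)^2*(j + 3)*(j + 2)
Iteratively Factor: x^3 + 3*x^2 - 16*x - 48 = (x - 4)*(x^2 + 7*x + 12) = (x - 4)*(x + 3)*(x + 4)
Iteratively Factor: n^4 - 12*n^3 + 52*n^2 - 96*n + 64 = (n - 4)*(n^3 - 8*n^2 + 20*n - 16) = (n - 4)*(n - 2)*(n^2 - 6*n + 8) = (n - 4)*(n - 2)^2*(n - 4)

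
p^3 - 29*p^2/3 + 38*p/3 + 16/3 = (p - 8)*(p - 2)*(p + 1/3)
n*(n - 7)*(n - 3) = n^3 - 10*n^2 + 21*n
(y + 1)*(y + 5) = y^2 + 6*y + 5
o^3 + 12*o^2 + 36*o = o*(o + 6)^2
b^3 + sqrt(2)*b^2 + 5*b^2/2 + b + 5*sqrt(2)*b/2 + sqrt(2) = (b + 1/2)*(b + 2)*(b + sqrt(2))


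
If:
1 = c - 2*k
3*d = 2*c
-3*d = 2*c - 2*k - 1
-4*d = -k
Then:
No Solution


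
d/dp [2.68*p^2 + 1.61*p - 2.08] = 5.36*p + 1.61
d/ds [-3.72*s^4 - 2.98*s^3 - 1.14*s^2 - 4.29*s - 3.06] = -14.88*s^3 - 8.94*s^2 - 2.28*s - 4.29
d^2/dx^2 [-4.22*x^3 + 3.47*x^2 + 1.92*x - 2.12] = 6.94 - 25.32*x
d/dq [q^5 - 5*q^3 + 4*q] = 5*q^4 - 15*q^2 + 4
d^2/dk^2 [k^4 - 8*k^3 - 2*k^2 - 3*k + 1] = 12*k^2 - 48*k - 4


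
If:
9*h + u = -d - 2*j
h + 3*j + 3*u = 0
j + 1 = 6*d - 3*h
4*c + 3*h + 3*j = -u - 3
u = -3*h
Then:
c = -639/884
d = 2/13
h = -3/221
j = -8/221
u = 9/221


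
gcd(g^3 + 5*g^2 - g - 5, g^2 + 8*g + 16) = 1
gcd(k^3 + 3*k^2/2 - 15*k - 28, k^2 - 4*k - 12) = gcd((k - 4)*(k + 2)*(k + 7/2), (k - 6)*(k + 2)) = k + 2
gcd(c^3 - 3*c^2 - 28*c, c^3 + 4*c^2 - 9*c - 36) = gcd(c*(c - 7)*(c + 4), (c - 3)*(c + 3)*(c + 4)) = c + 4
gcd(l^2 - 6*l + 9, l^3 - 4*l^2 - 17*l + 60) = l - 3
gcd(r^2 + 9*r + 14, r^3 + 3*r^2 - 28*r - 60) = r + 2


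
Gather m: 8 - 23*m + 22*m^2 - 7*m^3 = -7*m^3 + 22*m^2 - 23*m + 8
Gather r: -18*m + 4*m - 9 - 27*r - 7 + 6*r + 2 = -14*m - 21*r - 14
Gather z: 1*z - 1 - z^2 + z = -z^2 + 2*z - 1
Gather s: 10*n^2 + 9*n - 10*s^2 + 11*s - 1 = 10*n^2 + 9*n - 10*s^2 + 11*s - 1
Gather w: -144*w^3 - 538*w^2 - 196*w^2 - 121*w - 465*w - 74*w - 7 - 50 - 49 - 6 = -144*w^3 - 734*w^2 - 660*w - 112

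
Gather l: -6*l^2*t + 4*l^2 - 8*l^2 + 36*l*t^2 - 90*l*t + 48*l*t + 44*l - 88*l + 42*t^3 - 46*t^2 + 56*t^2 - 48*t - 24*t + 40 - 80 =l^2*(-6*t - 4) + l*(36*t^2 - 42*t - 44) + 42*t^3 + 10*t^2 - 72*t - 40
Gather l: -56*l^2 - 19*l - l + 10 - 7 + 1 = -56*l^2 - 20*l + 4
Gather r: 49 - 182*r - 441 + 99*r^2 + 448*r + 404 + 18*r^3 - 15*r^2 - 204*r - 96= 18*r^3 + 84*r^2 + 62*r - 84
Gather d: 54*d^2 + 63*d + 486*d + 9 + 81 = 54*d^2 + 549*d + 90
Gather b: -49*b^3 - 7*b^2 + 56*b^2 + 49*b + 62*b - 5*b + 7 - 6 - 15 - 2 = -49*b^3 + 49*b^2 + 106*b - 16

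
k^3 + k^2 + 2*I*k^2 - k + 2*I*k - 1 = (k + 1)*(k + I)^2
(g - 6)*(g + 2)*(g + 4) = g^3 - 28*g - 48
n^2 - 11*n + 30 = (n - 6)*(n - 5)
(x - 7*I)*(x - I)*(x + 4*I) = x^3 - 4*I*x^2 + 25*x - 28*I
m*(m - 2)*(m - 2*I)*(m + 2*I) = m^4 - 2*m^3 + 4*m^2 - 8*m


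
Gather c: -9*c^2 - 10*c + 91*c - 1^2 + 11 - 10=-9*c^2 + 81*c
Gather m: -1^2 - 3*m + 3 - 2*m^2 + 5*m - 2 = -2*m^2 + 2*m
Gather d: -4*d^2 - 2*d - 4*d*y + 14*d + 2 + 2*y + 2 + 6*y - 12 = -4*d^2 + d*(12 - 4*y) + 8*y - 8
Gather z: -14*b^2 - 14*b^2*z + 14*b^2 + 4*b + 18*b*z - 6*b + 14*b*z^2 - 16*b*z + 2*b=14*b*z^2 + z*(-14*b^2 + 2*b)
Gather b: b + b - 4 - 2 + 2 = 2*b - 4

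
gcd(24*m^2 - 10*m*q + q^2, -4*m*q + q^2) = -4*m + q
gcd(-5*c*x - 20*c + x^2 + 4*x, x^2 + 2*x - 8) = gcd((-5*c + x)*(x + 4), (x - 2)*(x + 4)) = x + 4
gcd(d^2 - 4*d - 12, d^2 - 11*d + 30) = d - 6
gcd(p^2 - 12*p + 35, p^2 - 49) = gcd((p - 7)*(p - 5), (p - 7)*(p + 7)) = p - 7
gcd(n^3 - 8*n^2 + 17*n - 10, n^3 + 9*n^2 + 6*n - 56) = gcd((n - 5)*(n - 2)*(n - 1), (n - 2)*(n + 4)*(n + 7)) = n - 2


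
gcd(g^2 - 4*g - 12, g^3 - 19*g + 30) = 1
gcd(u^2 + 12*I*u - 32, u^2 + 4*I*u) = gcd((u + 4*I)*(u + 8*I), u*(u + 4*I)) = u + 4*I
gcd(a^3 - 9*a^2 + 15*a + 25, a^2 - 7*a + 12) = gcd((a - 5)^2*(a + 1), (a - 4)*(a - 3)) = 1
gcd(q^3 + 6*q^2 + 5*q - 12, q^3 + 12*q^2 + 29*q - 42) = q - 1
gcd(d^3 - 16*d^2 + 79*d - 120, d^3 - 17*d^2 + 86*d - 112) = d - 8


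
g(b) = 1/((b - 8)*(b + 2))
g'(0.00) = 0.02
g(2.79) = -0.04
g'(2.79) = 0.00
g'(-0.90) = 0.08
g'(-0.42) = 0.04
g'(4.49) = -0.01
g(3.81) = -0.04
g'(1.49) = 0.01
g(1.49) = -0.04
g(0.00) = -0.06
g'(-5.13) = 0.01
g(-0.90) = -0.10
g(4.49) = -0.04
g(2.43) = -0.04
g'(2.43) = 0.00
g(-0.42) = -0.08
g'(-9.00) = 0.00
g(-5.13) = 0.02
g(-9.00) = 0.01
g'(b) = -1/((b - 8)*(b + 2)^2) - 1/((b - 8)^2*(b + 2))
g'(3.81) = -0.00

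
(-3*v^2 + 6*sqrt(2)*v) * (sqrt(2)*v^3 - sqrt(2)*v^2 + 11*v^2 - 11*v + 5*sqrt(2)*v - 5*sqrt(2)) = -3*sqrt(2)*v^5 - 21*v^4 + 3*sqrt(2)*v^4 + 21*v^3 + 51*sqrt(2)*v^3 - 51*sqrt(2)*v^2 + 60*v^2 - 60*v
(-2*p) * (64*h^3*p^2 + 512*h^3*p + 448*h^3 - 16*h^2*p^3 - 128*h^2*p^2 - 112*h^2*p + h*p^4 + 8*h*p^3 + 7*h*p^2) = -128*h^3*p^3 - 1024*h^3*p^2 - 896*h^3*p + 32*h^2*p^4 + 256*h^2*p^3 + 224*h^2*p^2 - 2*h*p^5 - 16*h*p^4 - 14*h*p^3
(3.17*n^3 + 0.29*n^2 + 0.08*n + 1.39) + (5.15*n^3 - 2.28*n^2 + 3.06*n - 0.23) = 8.32*n^3 - 1.99*n^2 + 3.14*n + 1.16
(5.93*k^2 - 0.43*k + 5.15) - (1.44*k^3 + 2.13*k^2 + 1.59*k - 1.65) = -1.44*k^3 + 3.8*k^2 - 2.02*k + 6.8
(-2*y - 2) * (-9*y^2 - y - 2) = 18*y^3 + 20*y^2 + 6*y + 4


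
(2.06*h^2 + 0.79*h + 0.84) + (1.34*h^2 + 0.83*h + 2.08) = 3.4*h^2 + 1.62*h + 2.92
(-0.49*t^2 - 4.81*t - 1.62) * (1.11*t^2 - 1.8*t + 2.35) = -0.5439*t^4 - 4.4571*t^3 + 5.7083*t^2 - 8.3875*t - 3.807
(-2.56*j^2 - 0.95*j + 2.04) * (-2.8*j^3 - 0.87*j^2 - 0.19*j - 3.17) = 7.168*j^5 + 4.8872*j^4 - 4.3991*j^3 + 6.5209*j^2 + 2.6239*j - 6.4668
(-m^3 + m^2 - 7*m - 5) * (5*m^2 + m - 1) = -5*m^5 + 4*m^4 - 33*m^3 - 33*m^2 + 2*m + 5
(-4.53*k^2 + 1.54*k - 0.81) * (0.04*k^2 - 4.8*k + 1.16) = -0.1812*k^4 + 21.8056*k^3 - 12.6792*k^2 + 5.6744*k - 0.9396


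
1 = 1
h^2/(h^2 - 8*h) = h/(h - 8)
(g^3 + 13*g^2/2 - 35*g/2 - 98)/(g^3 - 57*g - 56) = (g^2 - g/2 - 14)/(g^2 - 7*g - 8)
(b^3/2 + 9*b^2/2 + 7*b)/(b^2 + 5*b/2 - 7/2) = b*(b^2 + 9*b + 14)/(2*b^2 + 5*b - 7)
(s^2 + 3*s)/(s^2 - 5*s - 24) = s/(s - 8)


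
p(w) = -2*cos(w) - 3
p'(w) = 2*sin(w)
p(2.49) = -1.41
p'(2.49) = 1.21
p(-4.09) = -1.83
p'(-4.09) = 1.62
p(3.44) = -1.09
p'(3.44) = -0.59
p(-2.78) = -1.13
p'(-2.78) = -0.71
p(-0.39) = -4.85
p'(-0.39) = -0.76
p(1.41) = -3.32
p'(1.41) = 1.97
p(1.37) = -3.40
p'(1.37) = 1.96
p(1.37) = -3.40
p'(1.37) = 1.96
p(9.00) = -1.18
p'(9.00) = 0.82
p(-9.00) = -1.18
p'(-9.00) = -0.82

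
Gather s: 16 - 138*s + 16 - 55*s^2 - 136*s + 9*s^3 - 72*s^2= 9*s^3 - 127*s^2 - 274*s + 32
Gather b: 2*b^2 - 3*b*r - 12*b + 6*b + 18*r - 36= 2*b^2 + b*(-3*r - 6) + 18*r - 36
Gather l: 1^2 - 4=-3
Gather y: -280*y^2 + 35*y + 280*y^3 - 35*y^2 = 280*y^3 - 315*y^2 + 35*y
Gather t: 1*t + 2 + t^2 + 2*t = t^2 + 3*t + 2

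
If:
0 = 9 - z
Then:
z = 9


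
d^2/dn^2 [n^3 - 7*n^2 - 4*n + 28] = 6*n - 14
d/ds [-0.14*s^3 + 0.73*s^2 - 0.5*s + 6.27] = -0.42*s^2 + 1.46*s - 0.5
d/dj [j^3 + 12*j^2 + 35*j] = 3*j^2 + 24*j + 35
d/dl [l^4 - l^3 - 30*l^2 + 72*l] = 4*l^3 - 3*l^2 - 60*l + 72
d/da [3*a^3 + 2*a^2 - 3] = a*(9*a + 4)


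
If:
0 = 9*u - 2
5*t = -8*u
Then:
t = -16/45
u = 2/9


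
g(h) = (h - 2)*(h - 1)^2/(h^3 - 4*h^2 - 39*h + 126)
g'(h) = (h - 2)*(h - 1)^2*(-3*h^2 + 8*h + 39)/(h^3 - 4*h^2 - 39*h + 126)^2 + (h - 2)*(2*h - 2)/(h^3 - 4*h^2 - 39*h + 126) + (h - 1)^2/(h^3 - 4*h^2 - 39*h + 126) = 8*(-11*h^3 + 70*h^2 - 128*h + 69)/(h^6 - 8*h^5 - 62*h^4 + 564*h^3 + 513*h^2 - 9828*h + 15876)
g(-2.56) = -0.32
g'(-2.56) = 0.25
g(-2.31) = -0.26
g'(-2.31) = 0.21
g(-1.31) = -0.11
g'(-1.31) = 0.11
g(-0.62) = -0.05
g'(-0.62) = 0.06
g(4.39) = -0.73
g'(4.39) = -0.42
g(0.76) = -0.00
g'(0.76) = 0.01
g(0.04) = -0.01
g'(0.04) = 0.03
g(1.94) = -0.00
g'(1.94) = 0.02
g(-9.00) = 1.91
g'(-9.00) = 0.36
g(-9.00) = 1.91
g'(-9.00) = 0.36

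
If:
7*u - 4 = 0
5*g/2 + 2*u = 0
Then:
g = -16/35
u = 4/7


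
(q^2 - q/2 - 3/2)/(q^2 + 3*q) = (2*q^2 - q - 3)/(2*q*(q + 3))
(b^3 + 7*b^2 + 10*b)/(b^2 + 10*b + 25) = b*(b + 2)/(b + 5)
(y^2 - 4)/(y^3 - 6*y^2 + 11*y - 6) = (y + 2)/(y^2 - 4*y + 3)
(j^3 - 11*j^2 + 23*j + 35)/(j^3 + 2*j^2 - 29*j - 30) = (j - 7)/(j + 6)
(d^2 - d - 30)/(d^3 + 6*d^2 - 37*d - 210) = 1/(d + 7)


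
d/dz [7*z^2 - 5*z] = 14*z - 5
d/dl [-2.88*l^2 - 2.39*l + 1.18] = -5.76*l - 2.39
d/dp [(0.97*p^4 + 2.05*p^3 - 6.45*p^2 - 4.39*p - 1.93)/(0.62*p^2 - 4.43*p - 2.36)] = (1.2028*p^5 - 11.6203*p^4 - 27.3198*p^3 + 16.7813*p^2 + 32.8372*p + 1.8105)/(0.3844*p^4 - 5.4932*p^3 + 16.6985*p^2 + 20.9096*p + 5.5696)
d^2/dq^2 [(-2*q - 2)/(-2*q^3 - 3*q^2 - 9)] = 12*(12*q^2*(q + 1)^3 - (2*q^2 + 2*q + (q + 1)*(2*q + 1))*(2*q^3 + 3*q^2 + 9))/(2*q^3 + 3*q^2 + 9)^3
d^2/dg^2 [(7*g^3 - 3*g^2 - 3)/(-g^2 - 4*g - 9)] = 2*(-61*g^3 - 828*g^2 - 1665*g + 264)/(g^6 + 12*g^5 + 75*g^4 + 280*g^3 + 675*g^2 + 972*g + 729)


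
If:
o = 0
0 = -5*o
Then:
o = 0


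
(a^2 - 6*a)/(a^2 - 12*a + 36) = a/(a - 6)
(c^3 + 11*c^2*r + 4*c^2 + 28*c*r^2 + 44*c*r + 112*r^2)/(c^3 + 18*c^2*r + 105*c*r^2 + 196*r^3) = (c + 4)/(c + 7*r)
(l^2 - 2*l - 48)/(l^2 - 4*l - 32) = (l + 6)/(l + 4)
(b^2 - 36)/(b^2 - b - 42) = (b - 6)/(b - 7)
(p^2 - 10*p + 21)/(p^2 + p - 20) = (p^2 - 10*p + 21)/(p^2 + p - 20)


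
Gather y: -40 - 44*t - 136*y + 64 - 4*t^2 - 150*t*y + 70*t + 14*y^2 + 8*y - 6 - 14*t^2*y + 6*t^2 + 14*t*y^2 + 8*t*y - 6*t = 2*t^2 + 20*t + y^2*(14*t + 14) + y*(-14*t^2 - 142*t - 128) + 18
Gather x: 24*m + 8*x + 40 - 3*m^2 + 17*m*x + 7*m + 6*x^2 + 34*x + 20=-3*m^2 + 31*m + 6*x^2 + x*(17*m + 42) + 60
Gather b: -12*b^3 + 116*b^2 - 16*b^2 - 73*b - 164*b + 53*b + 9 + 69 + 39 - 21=-12*b^3 + 100*b^2 - 184*b + 96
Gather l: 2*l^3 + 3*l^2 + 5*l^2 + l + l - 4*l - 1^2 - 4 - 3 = 2*l^3 + 8*l^2 - 2*l - 8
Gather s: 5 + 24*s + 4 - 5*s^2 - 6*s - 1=-5*s^2 + 18*s + 8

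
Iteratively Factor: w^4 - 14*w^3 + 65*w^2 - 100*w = (w - 5)*(w^3 - 9*w^2 + 20*w) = (w - 5)*(w - 4)*(w^2 - 5*w) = (w - 5)^2*(w - 4)*(w)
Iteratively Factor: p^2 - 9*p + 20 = (p - 5)*(p - 4)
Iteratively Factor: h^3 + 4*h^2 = (h)*(h^2 + 4*h) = h*(h + 4)*(h)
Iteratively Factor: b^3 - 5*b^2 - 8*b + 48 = (b - 4)*(b^2 - b - 12) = (b - 4)*(b + 3)*(b - 4)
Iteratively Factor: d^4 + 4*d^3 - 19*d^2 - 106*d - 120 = (d + 2)*(d^3 + 2*d^2 - 23*d - 60) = (d - 5)*(d + 2)*(d^2 + 7*d + 12) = (d - 5)*(d + 2)*(d + 3)*(d + 4)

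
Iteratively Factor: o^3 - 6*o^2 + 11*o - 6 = (o - 3)*(o^2 - 3*o + 2) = (o - 3)*(o - 1)*(o - 2)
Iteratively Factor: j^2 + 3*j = (j)*(j + 3)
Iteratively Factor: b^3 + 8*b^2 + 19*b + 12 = (b + 1)*(b^2 + 7*b + 12) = (b + 1)*(b + 4)*(b + 3)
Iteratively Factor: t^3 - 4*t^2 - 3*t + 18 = (t - 3)*(t^2 - t - 6) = (t - 3)*(t + 2)*(t - 3)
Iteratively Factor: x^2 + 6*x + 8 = (x + 2)*(x + 4)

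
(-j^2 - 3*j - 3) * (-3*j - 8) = 3*j^3 + 17*j^2 + 33*j + 24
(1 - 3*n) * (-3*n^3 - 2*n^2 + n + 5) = 9*n^4 + 3*n^3 - 5*n^2 - 14*n + 5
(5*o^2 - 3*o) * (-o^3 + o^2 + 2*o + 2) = -5*o^5 + 8*o^4 + 7*o^3 + 4*o^2 - 6*o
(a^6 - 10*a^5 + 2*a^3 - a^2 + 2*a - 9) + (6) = a^6 - 10*a^5 + 2*a^3 - a^2 + 2*a - 3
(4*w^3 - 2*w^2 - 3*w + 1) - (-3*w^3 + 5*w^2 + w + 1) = 7*w^3 - 7*w^2 - 4*w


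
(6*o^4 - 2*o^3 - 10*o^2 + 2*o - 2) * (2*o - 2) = 12*o^5 - 16*o^4 - 16*o^3 + 24*o^2 - 8*o + 4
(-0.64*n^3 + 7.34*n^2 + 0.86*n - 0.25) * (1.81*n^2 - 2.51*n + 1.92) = -1.1584*n^5 + 14.8918*n^4 - 18.0956*n^3 + 11.4817*n^2 + 2.2787*n - 0.48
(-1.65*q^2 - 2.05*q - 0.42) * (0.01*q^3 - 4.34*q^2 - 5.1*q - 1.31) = -0.0165*q^5 + 7.1405*q^4 + 17.3078*q^3 + 14.4393*q^2 + 4.8275*q + 0.5502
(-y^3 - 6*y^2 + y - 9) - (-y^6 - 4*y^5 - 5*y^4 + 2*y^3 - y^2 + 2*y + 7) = y^6 + 4*y^5 + 5*y^4 - 3*y^3 - 5*y^2 - y - 16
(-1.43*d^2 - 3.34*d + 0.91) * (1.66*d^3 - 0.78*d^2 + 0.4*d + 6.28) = -2.3738*d^5 - 4.429*d^4 + 3.5438*d^3 - 11.0262*d^2 - 20.6112*d + 5.7148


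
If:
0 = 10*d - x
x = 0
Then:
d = 0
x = 0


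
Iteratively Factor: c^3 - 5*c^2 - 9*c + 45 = (c - 5)*(c^2 - 9) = (c - 5)*(c + 3)*(c - 3)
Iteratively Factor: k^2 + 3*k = (k)*(k + 3)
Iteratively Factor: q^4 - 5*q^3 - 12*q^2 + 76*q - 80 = (q - 5)*(q^3 - 12*q + 16) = (q - 5)*(q - 2)*(q^2 + 2*q - 8) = (q - 5)*(q - 2)^2*(q + 4)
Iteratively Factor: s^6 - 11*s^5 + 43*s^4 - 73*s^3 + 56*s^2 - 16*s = (s - 1)*(s^5 - 10*s^4 + 33*s^3 - 40*s^2 + 16*s) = s*(s - 1)*(s^4 - 10*s^3 + 33*s^2 - 40*s + 16) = s*(s - 4)*(s - 1)*(s^3 - 6*s^2 + 9*s - 4) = s*(s - 4)*(s - 1)^2*(s^2 - 5*s + 4) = s*(s - 4)^2*(s - 1)^2*(s - 1)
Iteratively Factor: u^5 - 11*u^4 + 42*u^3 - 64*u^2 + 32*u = (u - 2)*(u^4 - 9*u^3 + 24*u^2 - 16*u) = u*(u - 2)*(u^3 - 9*u^2 + 24*u - 16) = u*(u - 4)*(u - 2)*(u^2 - 5*u + 4) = u*(u - 4)^2*(u - 2)*(u - 1)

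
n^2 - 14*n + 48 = (n - 8)*(n - 6)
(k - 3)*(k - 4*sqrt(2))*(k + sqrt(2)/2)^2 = k^4 - 3*sqrt(2)*k^3 - 3*k^3 - 15*k^2/2 + 9*sqrt(2)*k^2 - 2*sqrt(2)*k + 45*k/2 + 6*sqrt(2)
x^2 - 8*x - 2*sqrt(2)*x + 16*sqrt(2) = (x - 8)*(x - 2*sqrt(2))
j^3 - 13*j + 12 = (j - 3)*(j - 1)*(j + 4)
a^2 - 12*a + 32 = (a - 8)*(a - 4)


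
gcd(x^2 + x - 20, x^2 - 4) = 1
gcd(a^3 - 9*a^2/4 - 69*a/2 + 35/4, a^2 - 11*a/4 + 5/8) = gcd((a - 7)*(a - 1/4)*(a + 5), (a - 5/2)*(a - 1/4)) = a - 1/4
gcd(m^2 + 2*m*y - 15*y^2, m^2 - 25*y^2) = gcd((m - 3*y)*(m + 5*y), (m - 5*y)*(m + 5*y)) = m + 5*y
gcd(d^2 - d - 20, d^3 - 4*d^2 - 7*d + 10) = d - 5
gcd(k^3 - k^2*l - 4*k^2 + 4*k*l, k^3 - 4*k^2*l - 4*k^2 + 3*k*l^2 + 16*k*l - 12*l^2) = k^2 - k*l - 4*k + 4*l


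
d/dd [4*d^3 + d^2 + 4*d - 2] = 12*d^2 + 2*d + 4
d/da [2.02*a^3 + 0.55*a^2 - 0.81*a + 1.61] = 6.06*a^2 + 1.1*a - 0.81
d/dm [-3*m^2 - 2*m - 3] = -6*m - 2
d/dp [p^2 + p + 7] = 2*p + 1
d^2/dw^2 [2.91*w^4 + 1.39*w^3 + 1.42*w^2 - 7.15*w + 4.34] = 34.92*w^2 + 8.34*w + 2.84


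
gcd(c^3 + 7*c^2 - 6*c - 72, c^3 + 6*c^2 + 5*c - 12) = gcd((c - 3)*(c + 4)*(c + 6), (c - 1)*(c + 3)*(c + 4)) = c + 4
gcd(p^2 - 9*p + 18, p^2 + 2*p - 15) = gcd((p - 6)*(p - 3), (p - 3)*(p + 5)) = p - 3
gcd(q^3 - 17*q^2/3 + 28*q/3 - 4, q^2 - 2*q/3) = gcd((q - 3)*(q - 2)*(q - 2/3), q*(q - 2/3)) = q - 2/3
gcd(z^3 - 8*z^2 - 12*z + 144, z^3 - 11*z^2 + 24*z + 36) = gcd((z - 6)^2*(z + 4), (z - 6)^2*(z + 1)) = z^2 - 12*z + 36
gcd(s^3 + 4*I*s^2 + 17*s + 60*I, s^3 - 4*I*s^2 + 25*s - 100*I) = s^2 + I*s + 20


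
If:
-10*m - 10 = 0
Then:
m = -1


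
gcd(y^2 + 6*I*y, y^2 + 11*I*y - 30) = y + 6*I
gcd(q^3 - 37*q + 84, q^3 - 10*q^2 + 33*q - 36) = q^2 - 7*q + 12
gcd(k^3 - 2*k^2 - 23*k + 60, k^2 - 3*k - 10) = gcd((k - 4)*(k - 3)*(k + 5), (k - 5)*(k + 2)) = 1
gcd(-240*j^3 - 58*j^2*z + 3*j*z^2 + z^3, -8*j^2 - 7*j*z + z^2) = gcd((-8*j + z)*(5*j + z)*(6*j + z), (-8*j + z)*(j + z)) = -8*j + z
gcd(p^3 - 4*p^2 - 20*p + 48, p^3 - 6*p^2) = p - 6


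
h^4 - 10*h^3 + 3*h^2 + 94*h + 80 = (h - 8)*(h - 5)*(h + 1)*(h + 2)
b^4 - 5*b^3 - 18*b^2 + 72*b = b*(b - 6)*(b - 3)*(b + 4)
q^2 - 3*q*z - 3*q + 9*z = (q - 3)*(q - 3*z)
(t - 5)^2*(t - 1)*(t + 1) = t^4 - 10*t^3 + 24*t^2 + 10*t - 25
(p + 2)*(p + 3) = p^2 + 5*p + 6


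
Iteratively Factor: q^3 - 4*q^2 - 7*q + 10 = (q + 2)*(q^2 - 6*q + 5) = (q - 1)*(q + 2)*(q - 5)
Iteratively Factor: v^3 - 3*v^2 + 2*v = (v - 1)*(v^2 - 2*v) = (v - 2)*(v - 1)*(v)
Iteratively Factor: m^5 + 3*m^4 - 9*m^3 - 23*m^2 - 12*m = (m - 3)*(m^4 + 6*m^3 + 9*m^2 + 4*m) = (m - 3)*(m + 1)*(m^3 + 5*m^2 + 4*m) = m*(m - 3)*(m + 1)*(m^2 + 5*m + 4) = m*(m - 3)*(m + 1)*(m + 4)*(m + 1)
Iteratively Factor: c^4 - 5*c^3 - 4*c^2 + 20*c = (c + 2)*(c^3 - 7*c^2 + 10*c) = (c - 5)*(c + 2)*(c^2 - 2*c) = (c - 5)*(c - 2)*(c + 2)*(c)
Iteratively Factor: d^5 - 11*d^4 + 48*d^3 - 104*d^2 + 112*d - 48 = (d - 2)*(d^4 - 9*d^3 + 30*d^2 - 44*d + 24) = (d - 2)^2*(d^3 - 7*d^2 + 16*d - 12) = (d - 2)^3*(d^2 - 5*d + 6) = (d - 3)*(d - 2)^3*(d - 2)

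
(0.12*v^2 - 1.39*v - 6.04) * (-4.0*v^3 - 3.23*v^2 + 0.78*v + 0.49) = -0.48*v^5 + 5.1724*v^4 + 28.7433*v^3 + 18.4838*v^2 - 5.3923*v - 2.9596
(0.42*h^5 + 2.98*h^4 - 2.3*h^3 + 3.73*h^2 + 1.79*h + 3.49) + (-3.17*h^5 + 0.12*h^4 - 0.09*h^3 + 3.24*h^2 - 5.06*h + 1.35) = -2.75*h^5 + 3.1*h^4 - 2.39*h^3 + 6.97*h^2 - 3.27*h + 4.84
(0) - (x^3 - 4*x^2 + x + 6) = -x^3 + 4*x^2 - x - 6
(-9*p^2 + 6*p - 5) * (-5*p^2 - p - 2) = 45*p^4 - 21*p^3 + 37*p^2 - 7*p + 10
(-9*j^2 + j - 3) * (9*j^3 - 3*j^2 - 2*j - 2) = -81*j^5 + 36*j^4 - 12*j^3 + 25*j^2 + 4*j + 6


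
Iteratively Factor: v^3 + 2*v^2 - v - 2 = (v + 2)*(v^2 - 1) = (v - 1)*(v + 2)*(v + 1)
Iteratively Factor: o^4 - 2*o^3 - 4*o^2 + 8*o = (o - 2)*(o^3 - 4*o) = o*(o - 2)*(o^2 - 4) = o*(o - 2)^2*(o + 2)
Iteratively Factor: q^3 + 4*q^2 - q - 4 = (q - 1)*(q^2 + 5*q + 4) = (q - 1)*(q + 1)*(q + 4)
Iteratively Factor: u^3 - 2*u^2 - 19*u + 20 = (u - 5)*(u^2 + 3*u - 4) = (u - 5)*(u - 1)*(u + 4)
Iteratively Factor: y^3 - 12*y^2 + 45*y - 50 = (y - 2)*(y^2 - 10*y + 25) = (y - 5)*(y - 2)*(y - 5)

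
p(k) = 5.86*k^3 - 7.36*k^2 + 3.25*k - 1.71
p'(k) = 17.58*k^2 - 14.72*k + 3.25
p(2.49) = 51.22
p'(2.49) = 75.59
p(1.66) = 10.21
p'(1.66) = 27.26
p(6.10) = 1074.36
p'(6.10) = 567.61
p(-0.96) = -16.80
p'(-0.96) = 33.58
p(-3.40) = -328.16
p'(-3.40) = 256.52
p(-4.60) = -742.79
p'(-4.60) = 442.95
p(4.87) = 516.40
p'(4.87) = 348.51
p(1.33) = 3.38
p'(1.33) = 14.77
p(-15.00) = -21483.96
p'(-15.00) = 4179.55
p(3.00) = 100.02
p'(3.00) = 117.31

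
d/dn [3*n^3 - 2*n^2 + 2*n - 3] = 9*n^2 - 4*n + 2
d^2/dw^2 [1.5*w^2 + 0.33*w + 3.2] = 3.00000000000000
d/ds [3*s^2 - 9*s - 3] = 6*s - 9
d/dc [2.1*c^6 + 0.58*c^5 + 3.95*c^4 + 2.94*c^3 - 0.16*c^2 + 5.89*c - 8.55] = 12.6*c^5 + 2.9*c^4 + 15.8*c^3 + 8.82*c^2 - 0.32*c + 5.89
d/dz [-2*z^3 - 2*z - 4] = -6*z^2 - 2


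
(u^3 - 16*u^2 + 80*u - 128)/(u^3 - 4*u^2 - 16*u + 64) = (u - 8)/(u + 4)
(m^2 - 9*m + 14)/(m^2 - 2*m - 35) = (m - 2)/(m + 5)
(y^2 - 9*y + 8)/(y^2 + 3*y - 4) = (y - 8)/(y + 4)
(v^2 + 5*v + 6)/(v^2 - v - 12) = (v + 2)/(v - 4)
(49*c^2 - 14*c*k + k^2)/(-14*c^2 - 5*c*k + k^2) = (-7*c + k)/(2*c + k)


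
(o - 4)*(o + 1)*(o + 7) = o^3 + 4*o^2 - 25*o - 28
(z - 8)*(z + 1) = z^2 - 7*z - 8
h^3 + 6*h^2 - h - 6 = (h - 1)*(h + 1)*(h + 6)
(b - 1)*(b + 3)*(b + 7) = b^3 + 9*b^2 + 11*b - 21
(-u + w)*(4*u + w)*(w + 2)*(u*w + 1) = -4*u^3*w^2 - 8*u^3*w + 3*u^2*w^3 + 6*u^2*w^2 - 4*u^2*w - 8*u^2 + u*w^4 + 2*u*w^3 + 3*u*w^2 + 6*u*w + w^3 + 2*w^2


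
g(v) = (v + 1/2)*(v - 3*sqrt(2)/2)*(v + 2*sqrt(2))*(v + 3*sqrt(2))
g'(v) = (v + 1/2)*(v - 3*sqrt(2)/2)*(v + 2*sqrt(2)) + (v + 1/2)*(v - 3*sqrt(2)/2)*(v + 3*sqrt(2)) + (v + 1/2)*(v + 2*sqrt(2))*(v + 3*sqrt(2)) + (v - 3*sqrt(2)/2)*(v + 2*sqrt(2))*(v + 3*sqrt(2)) = 4*v^3 + 3*v^2/2 + 21*sqrt(2)*v^2/2 - 6*v + 7*sqrt(2)*v/2 - 18*sqrt(2) - 3/2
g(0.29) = -20.45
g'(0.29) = -25.79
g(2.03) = -7.04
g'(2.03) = 71.75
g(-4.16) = -2.53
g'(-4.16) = -27.62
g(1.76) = -22.49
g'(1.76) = 43.65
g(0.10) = -15.42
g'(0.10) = -26.89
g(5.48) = 1622.46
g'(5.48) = 1116.53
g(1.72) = -24.16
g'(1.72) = 39.96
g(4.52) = 775.36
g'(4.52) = 671.70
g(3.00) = 129.82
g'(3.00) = 225.04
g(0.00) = -12.73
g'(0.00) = -26.96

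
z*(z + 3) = z^2 + 3*z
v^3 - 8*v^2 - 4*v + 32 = (v - 8)*(v - 2)*(v + 2)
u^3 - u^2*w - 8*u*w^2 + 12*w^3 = (u - 2*w)^2*(u + 3*w)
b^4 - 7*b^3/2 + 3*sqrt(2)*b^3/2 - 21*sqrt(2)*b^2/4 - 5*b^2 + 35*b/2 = b*(b - 7/2)*(b - sqrt(2))*(b + 5*sqrt(2)/2)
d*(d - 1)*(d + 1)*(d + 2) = d^4 + 2*d^3 - d^2 - 2*d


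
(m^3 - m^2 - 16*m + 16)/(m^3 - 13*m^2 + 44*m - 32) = (m + 4)/(m - 8)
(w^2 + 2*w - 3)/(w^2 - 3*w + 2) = (w + 3)/(w - 2)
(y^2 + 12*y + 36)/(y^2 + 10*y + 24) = (y + 6)/(y + 4)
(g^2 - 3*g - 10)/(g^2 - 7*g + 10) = (g + 2)/(g - 2)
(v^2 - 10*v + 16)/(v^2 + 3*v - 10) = (v - 8)/(v + 5)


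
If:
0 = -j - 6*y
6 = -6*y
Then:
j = 6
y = -1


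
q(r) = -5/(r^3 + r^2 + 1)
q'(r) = -5*(-3*r^2 - 2*r)/(r^3 + r^2 + 1)^2 = 5*r*(3*r + 2)/(r^3 + r^2 + 1)^2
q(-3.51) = 0.17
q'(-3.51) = 0.17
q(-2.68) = 0.45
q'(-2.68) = 0.66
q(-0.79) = -4.42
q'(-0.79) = 1.14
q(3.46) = -0.09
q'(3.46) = 0.07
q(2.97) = -0.14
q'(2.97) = 0.12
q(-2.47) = 0.63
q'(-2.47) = 1.05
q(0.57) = -3.31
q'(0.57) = 4.64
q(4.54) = -0.04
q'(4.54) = 0.03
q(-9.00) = 0.01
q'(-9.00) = 0.00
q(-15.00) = 0.00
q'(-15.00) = 0.00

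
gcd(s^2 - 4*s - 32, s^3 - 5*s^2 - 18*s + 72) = s + 4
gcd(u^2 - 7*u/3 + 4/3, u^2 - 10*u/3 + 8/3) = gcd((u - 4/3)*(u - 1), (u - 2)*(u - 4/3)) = u - 4/3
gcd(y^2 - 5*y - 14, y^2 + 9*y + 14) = y + 2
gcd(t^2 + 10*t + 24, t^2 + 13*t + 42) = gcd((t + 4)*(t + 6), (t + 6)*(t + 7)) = t + 6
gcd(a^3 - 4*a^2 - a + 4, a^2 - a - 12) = a - 4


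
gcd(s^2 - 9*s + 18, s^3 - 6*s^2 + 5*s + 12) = s - 3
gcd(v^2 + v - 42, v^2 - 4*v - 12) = v - 6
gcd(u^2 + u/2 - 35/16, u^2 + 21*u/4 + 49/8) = u + 7/4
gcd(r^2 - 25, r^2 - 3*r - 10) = r - 5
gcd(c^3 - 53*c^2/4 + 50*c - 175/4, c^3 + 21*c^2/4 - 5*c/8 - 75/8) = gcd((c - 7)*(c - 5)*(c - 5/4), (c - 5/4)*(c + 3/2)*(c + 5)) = c - 5/4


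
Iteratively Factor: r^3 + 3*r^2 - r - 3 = (r + 3)*(r^2 - 1) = (r - 1)*(r + 3)*(r + 1)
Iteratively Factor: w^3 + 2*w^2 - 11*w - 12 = (w - 3)*(w^2 + 5*w + 4) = (w - 3)*(w + 4)*(w + 1)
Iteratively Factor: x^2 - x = (x - 1)*(x)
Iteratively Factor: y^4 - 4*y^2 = (y)*(y^3 - 4*y) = y*(y - 2)*(y^2 + 2*y) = y*(y - 2)*(y + 2)*(y)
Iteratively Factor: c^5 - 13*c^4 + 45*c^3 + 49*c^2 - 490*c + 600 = (c + 3)*(c^4 - 16*c^3 + 93*c^2 - 230*c + 200) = (c - 2)*(c + 3)*(c^3 - 14*c^2 + 65*c - 100) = (c - 5)*(c - 2)*(c + 3)*(c^2 - 9*c + 20) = (c - 5)^2*(c - 2)*(c + 3)*(c - 4)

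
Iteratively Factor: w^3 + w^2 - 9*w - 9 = (w - 3)*(w^2 + 4*w + 3) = (w - 3)*(w + 1)*(w + 3)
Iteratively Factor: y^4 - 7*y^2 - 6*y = (y + 2)*(y^3 - 2*y^2 - 3*y) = (y - 3)*(y + 2)*(y^2 + y) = y*(y - 3)*(y + 2)*(y + 1)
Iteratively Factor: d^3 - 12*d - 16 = (d - 4)*(d^2 + 4*d + 4) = (d - 4)*(d + 2)*(d + 2)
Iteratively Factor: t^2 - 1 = (t + 1)*(t - 1)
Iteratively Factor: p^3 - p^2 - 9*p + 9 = (p - 1)*(p^2 - 9) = (p - 3)*(p - 1)*(p + 3)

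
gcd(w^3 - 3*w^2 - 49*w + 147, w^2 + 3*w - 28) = w + 7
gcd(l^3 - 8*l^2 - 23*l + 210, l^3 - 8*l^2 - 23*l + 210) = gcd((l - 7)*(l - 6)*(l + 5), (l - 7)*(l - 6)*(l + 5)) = l^3 - 8*l^2 - 23*l + 210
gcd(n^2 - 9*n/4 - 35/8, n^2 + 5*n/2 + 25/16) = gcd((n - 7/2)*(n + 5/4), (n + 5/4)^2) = n + 5/4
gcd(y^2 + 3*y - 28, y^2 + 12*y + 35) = y + 7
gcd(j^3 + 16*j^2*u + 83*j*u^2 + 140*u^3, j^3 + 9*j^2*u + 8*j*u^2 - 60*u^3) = j + 5*u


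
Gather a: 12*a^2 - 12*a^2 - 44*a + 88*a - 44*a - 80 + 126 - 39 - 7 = 0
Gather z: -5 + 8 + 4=7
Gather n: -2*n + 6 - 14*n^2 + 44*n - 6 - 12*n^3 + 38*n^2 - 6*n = -12*n^3 + 24*n^2 + 36*n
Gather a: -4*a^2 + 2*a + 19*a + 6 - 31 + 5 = -4*a^2 + 21*a - 20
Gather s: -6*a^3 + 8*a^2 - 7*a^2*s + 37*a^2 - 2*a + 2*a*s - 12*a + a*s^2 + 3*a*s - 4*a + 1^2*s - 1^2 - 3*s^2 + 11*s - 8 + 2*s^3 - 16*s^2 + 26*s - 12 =-6*a^3 + 45*a^2 - 18*a + 2*s^3 + s^2*(a - 19) + s*(-7*a^2 + 5*a + 38) - 21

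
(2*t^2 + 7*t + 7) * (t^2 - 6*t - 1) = 2*t^4 - 5*t^3 - 37*t^2 - 49*t - 7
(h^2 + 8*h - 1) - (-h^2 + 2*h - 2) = 2*h^2 + 6*h + 1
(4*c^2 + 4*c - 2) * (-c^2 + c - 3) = -4*c^4 - 6*c^2 - 14*c + 6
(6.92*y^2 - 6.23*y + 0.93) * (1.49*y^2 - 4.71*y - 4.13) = 10.3108*y^4 - 41.8759*y^3 + 2.1494*y^2 + 21.3496*y - 3.8409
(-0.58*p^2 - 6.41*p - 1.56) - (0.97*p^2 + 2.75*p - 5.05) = -1.55*p^2 - 9.16*p + 3.49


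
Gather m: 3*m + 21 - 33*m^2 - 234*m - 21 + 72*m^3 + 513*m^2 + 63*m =72*m^3 + 480*m^2 - 168*m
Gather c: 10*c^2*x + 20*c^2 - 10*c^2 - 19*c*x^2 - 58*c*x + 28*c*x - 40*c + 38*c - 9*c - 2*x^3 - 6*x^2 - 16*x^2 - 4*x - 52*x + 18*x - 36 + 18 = c^2*(10*x + 10) + c*(-19*x^2 - 30*x - 11) - 2*x^3 - 22*x^2 - 38*x - 18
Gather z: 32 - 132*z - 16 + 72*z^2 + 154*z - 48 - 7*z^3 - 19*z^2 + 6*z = -7*z^3 + 53*z^2 + 28*z - 32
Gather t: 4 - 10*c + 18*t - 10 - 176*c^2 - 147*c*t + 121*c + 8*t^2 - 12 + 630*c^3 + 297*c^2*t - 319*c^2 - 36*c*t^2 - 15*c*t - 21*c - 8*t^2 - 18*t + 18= 630*c^3 - 495*c^2 - 36*c*t^2 + 90*c + t*(297*c^2 - 162*c)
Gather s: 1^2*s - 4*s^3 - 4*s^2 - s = -4*s^3 - 4*s^2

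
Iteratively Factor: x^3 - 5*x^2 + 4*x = (x)*(x^2 - 5*x + 4) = x*(x - 4)*(x - 1)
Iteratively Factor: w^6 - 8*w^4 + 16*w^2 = (w - 2)*(w^5 + 2*w^4 - 4*w^3 - 8*w^2) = (w - 2)^2*(w^4 + 4*w^3 + 4*w^2) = (w - 2)^2*(w + 2)*(w^3 + 2*w^2) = w*(w - 2)^2*(w + 2)*(w^2 + 2*w) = w^2*(w - 2)^2*(w + 2)*(w + 2)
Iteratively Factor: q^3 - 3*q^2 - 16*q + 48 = (q - 3)*(q^2 - 16) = (q - 4)*(q - 3)*(q + 4)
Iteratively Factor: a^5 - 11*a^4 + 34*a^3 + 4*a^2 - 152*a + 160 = (a - 2)*(a^4 - 9*a^3 + 16*a^2 + 36*a - 80) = (a - 2)^2*(a^3 - 7*a^2 + 2*a + 40) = (a - 5)*(a - 2)^2*(a^2 - 2*a - 8) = (a - 5)*(a - 4)*(a - 2)^2*(a + 2)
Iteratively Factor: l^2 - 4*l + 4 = (l - 2)*(l - 2)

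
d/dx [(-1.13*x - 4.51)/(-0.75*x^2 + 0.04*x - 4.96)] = (-0.8475*x^2 - 6.765*x + 5.7852)/(0.5625*x^4 - 0.06*x^3 + 7.4416*x^2 - 0.3968*x + 24.6016)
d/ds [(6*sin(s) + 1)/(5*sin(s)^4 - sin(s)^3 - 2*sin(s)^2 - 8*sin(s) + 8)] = (-90*sin(s)^4 - 8*sin(s)^3 + 15*sin(s)^2 + 4*sin(s) + 56)*cos(s)/(-5*sin(s)^4 + sin(s)^3 + 2*sin(s)^2 + 8*sin(s) - 8)^2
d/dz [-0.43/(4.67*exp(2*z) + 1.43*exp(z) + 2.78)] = (4.0162*exp(z) + 0.6149)*exp(z)/(4.67*exp(2*z) + 1.43*exp(z) + 2.78)^2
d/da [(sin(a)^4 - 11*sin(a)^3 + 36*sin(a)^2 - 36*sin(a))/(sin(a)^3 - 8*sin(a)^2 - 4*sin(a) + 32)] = (sin(a)^4 - 12*sin(a)^3 - 12*sin(a)^2 + 288*sin(a) - 288)*cos(a)/((sin(a) - 8)^2*(sin(a) + 2)^2)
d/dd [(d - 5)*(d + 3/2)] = 2*d - 7/2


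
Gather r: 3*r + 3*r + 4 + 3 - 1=6*r + 6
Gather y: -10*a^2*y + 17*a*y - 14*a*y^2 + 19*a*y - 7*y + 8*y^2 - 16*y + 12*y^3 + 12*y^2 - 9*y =12*y^3 + y^2*(20 - 14*a) + y*(-10*a^2 + 36*a - 32)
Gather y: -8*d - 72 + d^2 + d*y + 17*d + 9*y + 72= d^2 + 9*d + y*(d + 9)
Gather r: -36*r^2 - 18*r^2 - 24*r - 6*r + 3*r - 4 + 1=-54*r^2 - 27*r - 3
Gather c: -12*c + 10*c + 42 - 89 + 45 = -2*c - 2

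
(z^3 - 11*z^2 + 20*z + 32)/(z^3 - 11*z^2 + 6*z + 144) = (z^2 - 3*z - 4)/(z^2 - 3*z - 18)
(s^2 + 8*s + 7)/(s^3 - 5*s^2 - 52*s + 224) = (s + 1)/(s^2 - 12*s + 32)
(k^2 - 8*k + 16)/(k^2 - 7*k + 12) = (k - 4)/(k - 3)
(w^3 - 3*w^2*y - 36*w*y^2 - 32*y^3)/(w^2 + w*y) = w - 4*y - 32*y^2/w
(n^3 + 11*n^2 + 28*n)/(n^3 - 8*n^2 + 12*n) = (n^2 + 11*n + 28)/(n^2 - 8*n + 12)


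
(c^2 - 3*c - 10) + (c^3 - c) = c^3 + c^2 - 4*c - 10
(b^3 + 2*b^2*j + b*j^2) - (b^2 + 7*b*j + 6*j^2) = b^3 + 2*b^2*j - b^2 + b*j^2 - 7*b*j - 6*j^2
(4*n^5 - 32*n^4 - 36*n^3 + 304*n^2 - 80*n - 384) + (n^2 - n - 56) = 4*n^5 - 32*n^4 - 36*n^3 + 305*n^2 - 81*n - 440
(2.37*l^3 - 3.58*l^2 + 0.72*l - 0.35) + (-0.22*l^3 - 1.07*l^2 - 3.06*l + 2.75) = 2.15*l^3 - 4.65*l^2 - 2.34*l + 2.4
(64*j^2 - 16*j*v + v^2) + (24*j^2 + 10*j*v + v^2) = 88*j^2 - 6*j*v + 2*v^2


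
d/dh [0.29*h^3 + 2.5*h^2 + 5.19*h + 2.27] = 0.87*h^2 + 5.0*h + 5.19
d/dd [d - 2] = 1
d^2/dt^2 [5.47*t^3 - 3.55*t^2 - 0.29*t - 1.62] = 32.82*t - 7.1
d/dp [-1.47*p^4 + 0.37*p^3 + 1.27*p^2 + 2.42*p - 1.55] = -5.88*p^3 + 1.11*p^2 + 2.54*p + 2.42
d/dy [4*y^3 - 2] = 12*y^2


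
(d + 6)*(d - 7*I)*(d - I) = d^3 + 6*d^2 - 8*I*d^2 - 7*d - 48*I*d - 42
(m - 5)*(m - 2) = m^2 - 7*m + 10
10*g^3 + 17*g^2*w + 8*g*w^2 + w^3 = (g + w)*(2*g + w)*(5*g + w)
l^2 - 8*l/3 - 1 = (l - 3)*(l + 1/3)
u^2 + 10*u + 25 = (u + 5)^2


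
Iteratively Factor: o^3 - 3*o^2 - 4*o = (o)*(o^2 - 3*o - 4) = o*(o - 4)*(o + 1)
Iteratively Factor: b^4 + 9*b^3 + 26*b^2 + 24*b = (b + 3)*(b^3 + 6*b^2 + 8*b) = (b + 2)*(b + 3)*(b^2 + 4*b) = (b + 2)*(b + 3)*(b + 4)*(b)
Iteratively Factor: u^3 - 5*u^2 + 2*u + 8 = (u - 4)*(u^2 - u - 2) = (u - 4)*(u - 2)*(u + 1)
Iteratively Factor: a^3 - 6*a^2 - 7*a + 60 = (a - 5)*(a^2 - a - 12) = (a - 5)*(a + 3)*(a - 4)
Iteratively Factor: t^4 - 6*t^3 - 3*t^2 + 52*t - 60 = (t - 2)*(t^3 - 4*t^2 - 11*t + 30) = (t - 2)^2*(t^2 - 2*t - 15) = (t - 5)*(t - 2)^2*(t + 3)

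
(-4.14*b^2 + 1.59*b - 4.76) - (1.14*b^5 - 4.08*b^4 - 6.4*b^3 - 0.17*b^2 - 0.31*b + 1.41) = -1.14*b^5 + 4.08*b^4 + 6.4*b^3 - 3.97*b^2 + 1.9*b - 6.17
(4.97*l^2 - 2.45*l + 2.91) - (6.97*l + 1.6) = 4.97*l^2 - 9.42*l + 1.31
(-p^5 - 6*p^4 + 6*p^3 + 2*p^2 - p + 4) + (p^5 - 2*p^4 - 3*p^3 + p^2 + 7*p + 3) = -8*p^4 + 3*p^3 + 3*p^2 + 6*p + 7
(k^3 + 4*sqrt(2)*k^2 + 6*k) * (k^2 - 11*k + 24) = k^5 - 11*k^4 + 4*sqrt(2)*k^4 - 44*sqrt(2)*k^3 + 30*k^3 - 66*k^2 + 96*sqrt(2)*k^2 + 144*k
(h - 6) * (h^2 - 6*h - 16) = h^3 - 12*h^2 + 20*h + 96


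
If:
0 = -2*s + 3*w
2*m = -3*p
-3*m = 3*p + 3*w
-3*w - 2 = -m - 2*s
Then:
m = 2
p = -4/3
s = -1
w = -2/3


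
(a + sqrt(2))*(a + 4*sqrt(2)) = a^2 + 5*sqrt(2)*a + 8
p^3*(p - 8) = p^4 - 8*p^3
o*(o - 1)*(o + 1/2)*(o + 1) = o^4 + o^3/2 - o^2 - o/2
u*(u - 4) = u^2 - 4*u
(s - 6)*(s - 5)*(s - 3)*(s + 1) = s^4 - 13*s^3 + 49*s^2 - 27*s - 90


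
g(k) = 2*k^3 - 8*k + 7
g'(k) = 6*k^2 - 8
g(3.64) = 74.34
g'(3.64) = 71.50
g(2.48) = 17.67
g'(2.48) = 28.90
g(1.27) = 0.94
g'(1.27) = 1.68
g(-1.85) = 9.14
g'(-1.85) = 12.54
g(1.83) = 4.62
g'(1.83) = 12.09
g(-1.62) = 11.46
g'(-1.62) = 7.75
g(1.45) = 1.50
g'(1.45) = 4.62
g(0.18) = 5.57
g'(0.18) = -7.81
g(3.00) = 37.00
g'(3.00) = 46.00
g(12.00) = 3367.00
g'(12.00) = 856.00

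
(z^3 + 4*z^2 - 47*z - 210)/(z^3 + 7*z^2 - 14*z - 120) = (z - 7)/(z - 4)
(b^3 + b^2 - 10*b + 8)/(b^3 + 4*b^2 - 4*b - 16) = (b - 1)/(b + 2)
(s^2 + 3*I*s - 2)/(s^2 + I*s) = (s + 2*I)/s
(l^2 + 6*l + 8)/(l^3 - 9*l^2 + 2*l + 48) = (l + 4)/(l^2 - 11*l + 24)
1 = 1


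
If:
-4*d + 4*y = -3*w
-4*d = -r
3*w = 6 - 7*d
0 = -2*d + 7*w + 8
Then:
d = 6/5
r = 24/5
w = -4/5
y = 9/5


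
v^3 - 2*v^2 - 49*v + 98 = (v - 7)*(v - 2)*(v + 7)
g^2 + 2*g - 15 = (g - 3)*(g + 5)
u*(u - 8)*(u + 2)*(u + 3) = u^4 - 3*u^3 - 34*u^2 - 48*u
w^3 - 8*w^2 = w^2*(w - 8)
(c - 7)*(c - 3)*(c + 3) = c^3 - 7*c^2 - 9*c + 63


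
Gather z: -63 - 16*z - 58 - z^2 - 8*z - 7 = -z^2 - 24*z - 128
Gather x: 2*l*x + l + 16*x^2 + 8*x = l + 16*x^2 + x*(2*l + 8)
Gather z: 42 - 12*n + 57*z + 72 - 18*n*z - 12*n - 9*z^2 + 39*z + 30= -24*n - 9*z^2 + z*(96 - 18*n) + 144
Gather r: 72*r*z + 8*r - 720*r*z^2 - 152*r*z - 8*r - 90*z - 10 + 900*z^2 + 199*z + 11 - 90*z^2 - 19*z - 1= r*(-720*z^2 - 80*z) + 810*z^2 + 90*z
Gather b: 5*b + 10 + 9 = 5*b + 19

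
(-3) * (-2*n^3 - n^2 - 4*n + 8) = 6*n^3 + 3*n^2 + 12*n - 24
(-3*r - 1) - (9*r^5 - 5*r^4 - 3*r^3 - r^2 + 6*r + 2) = -9*r^5 + 5*r^4 + 3*r^3 + r^2 - 9*r - 3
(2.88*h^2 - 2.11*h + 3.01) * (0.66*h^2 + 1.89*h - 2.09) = 1.9008*h^4 + 4.0506*h^3 - 8.0205*h^2 + 10.0988*h - 6.2909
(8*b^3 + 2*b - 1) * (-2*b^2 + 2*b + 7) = -16*b^5 + 16*b^4 + 52*b^3 + 6*b^2 + 12*b - 7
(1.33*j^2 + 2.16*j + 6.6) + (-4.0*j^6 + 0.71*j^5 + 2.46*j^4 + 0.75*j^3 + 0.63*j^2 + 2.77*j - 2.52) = -4.0*j^6 + 0.71*j^5 + 2.46*j^4 + 0.75*j^3 + 1.96*j^2 + 4.93*j + 4.08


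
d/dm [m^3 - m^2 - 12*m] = 3*m^2 - 2*m - 12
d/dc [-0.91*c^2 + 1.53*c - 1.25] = 1.53 - 1.82*c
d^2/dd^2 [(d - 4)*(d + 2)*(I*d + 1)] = 6*I*d + 2 - 4*I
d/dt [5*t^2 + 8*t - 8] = 10*t + 8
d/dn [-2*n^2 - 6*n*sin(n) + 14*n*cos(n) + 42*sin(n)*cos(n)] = -14*n*sin(n) - 6*n*cos(n) - 4*n - 6*sin(n) + 14*cos(n) + 42*cos(2*n)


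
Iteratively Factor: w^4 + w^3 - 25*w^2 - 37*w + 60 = (w + 4)*(w^3 - 3*w^2 - 13*w + 15) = (w - 1)*(w + 4)*(w^2 - 2*w - 15) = (w - 1)*(w + 3)*(w + 4)*(w - 5)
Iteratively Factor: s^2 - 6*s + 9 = (s - 3)*(s - 3)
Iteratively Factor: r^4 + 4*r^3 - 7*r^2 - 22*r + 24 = (r + 4)*(r^3 - 7*r + 6) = (r - 1)*(r + 4)*(r^2 + r - 6) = (r - 2)*(r - 1)*(r + 4)*(r + 3)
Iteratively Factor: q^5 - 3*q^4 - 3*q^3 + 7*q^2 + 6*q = (q - 2)*(q^4 - q^3 - 5*q^2 - 3*q) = (q - 2)*(q + 1)*(q^3 - 2*q^2 - 3*q) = (q - 3)*(q - 2)*(q + 1)*(q^2 + q) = q*(q - 3)*(q - 2)*(q + 1)*(q + 1)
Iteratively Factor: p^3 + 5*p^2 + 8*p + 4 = (p + 1)*(p^2 + 4*p + 4) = (p + 1)*(p + 2)*(p + 2)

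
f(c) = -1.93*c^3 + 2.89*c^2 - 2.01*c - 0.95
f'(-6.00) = -245.13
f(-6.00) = 532.03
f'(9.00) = -418.98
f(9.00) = -1191.92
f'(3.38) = -48.62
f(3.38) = -49.25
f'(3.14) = -40.95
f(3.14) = -38.52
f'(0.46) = -0.58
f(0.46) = -1.45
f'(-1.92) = -34.45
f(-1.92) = 27.22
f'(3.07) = -38.84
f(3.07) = -35.73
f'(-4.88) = -168.10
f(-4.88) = 301.98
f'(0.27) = -0.87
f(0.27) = -1.32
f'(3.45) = -50.98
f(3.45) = -52.74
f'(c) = -5.79*c^2 + 5.78*c - 2.01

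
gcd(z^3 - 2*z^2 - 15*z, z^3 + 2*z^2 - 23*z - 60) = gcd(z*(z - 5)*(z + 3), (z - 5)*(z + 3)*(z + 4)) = z^2 - 2*z - 15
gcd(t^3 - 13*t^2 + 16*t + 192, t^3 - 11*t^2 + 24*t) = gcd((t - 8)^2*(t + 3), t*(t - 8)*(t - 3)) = t - 8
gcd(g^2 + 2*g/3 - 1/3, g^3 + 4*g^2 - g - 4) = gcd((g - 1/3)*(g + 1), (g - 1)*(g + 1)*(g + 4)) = g + 1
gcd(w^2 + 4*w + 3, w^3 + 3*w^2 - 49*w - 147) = w + 3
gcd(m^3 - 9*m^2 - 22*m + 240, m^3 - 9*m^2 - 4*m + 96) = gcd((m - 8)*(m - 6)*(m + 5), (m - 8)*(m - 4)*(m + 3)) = m - 8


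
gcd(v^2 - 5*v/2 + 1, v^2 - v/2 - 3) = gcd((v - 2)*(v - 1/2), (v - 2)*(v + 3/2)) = v - 2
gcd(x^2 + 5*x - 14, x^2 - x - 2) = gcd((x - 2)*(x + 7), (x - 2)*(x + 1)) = x - 2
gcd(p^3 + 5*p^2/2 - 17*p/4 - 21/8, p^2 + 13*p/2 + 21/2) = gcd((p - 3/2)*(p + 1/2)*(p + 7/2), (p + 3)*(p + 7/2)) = p + 7/2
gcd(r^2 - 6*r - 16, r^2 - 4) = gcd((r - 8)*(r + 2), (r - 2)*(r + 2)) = r + 2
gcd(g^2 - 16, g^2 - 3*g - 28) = g + 4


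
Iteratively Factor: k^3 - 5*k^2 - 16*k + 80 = (k + 4)*(k^2 - 9*k + 20) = (k - 4)*(k + 4)*(k - 5)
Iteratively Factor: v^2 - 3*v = (v)*(v - 3)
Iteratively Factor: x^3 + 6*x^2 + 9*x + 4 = (x + 1)*(x^2 + 5*x + 4) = (x + 1)^2*(x + 4)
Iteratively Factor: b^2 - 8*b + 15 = (b - 3)*(b - 5)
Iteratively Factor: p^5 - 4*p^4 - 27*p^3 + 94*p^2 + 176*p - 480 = (p - 4)*(p^4 - 27*p^2 - 14*p + 120) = (p - 4)*(p + 4)*(p^3 - 4*p^2 - 11*p + 30) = (p - 5)*(p - 4)*(p + 4)*(p^2 + p - 6) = (p - 5)*(p - 4)*(p + 3)*(p + 4)*(p - 2)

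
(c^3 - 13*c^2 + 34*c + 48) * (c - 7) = c^4 - 20*c^3 + 125*c^2 - 190*c - 336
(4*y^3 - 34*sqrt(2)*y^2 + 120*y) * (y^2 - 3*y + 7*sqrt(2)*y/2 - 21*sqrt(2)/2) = 4*y^5 - 20*sqrt(2)*y^4 - 12*y^4 - 118*y^3 + 60*sqrt(2)*y^3 + 354*y^2 + 420*sqrt(2)*y^2 - 1260*sqrt(2)*y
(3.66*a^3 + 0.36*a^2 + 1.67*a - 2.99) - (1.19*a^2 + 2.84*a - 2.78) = 3.66*a^3 - 0.83*a^2 - 1.17*a - 0.21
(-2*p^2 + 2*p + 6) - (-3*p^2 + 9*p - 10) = p^2 - 7*p + 16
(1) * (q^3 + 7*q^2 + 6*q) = q^3 + 7*q^2 + 6*q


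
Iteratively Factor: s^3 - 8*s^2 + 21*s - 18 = (s - 3)*(s^2 - 5*s + 6) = (s - 3)*(s - 2)*(s - 3)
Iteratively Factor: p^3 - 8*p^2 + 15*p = (p - 5)*(p^2 - 3*p) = (p - 5)*(p - 3)*(p)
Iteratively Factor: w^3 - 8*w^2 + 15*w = (w - 3)*(w^2 - 5*w) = (w - 5)*(w - 3)*(w)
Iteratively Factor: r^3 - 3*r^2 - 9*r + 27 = (r + 3)*(r^2 - 6*r + 9) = (r - 3)*(r + 3)*(r - 3)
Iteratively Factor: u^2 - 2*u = (u - 2)*(u)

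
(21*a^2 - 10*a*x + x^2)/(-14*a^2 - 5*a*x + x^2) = (-3*a + x)/(2*a + x)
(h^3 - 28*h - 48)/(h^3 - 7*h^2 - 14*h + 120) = (h + 2)/(h - 5)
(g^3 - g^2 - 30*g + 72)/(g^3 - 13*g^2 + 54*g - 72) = (g + 6)/(g - 6)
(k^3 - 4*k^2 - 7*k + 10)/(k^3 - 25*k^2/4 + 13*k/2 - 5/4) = 4*(k + 2)/(4*k - 1)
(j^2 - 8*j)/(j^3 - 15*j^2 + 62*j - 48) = j/(j^2 - 7*j + 6)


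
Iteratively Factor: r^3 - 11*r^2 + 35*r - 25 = (r - 5)*(r^2 - 6*r + 5) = (r - 5)^2*(r - 1)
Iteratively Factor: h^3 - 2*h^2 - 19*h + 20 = (h + 4)*(h^2 - 6*h + 5) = (h - 1)*(h + 4)*(h - 5)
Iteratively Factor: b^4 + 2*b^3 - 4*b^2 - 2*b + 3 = (b + 1)*(b^3 + b^2 - 5*b + 3) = (b - 1)*(b + 1)*(b^2 + 2*b - 3) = (b - 1)^2*(b + 1)*(b + 3)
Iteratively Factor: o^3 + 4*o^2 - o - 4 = (o + 1)*(o^2 + 3*o - 4) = (o - 1)*(o + 1)*(o + 4)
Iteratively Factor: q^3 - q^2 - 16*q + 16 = (q + 4)*(q^2 - 5*q + 4) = (q - 4)*(q + 4)*(q - 1)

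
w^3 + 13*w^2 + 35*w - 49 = (w - 1)*(w + 7)^2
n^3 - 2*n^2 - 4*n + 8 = (n - 2)^2*(n + 2)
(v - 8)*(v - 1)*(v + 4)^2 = v^4 - v^3 - 48*v^2 - 80*v + 128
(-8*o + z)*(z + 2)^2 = -8*o*z^2 - 32*o*z - 32*o + z^3 + 4*z^2 + 4*z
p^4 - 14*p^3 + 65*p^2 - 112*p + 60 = (p - 6)*(p - 5)*(p - 2)*(p - 1)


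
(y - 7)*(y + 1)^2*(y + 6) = y^4 + y^3 - 43*y^2 - 85*y - 42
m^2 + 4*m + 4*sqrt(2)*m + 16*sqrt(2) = (m + 4)*(m + 4*sqrt(2))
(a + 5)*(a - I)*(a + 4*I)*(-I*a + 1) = -I*a^4 + 4*a^3 - 5*I*a^3 + 20*a^2 - I*a^2 + 4*a - 5*I*a + 20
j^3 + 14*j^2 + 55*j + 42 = (j + 1)*(j + 6)*(j + 7)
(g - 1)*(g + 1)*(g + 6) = g^3 + 6*g^2 - g - 6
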